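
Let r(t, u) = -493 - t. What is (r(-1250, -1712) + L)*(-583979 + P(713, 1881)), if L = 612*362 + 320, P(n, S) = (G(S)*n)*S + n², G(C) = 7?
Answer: 2073149380281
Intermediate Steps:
P(n, S) = n² + 7*S*n (P(n, S) = (7*n)*S + n² = 7*S*n + n² = n² + 7*S*n)
L = 221864 (L = 221544 + 320 = 221864)
(r(-1250, -1712) + L)*(-583979 + P(713, 1881)) = ((-493 - 1*(-1250)) + 221864)*(-583979 + 713*(713 + 7*1881)) = ((-493 + 1250) + 221864)*(-583979 + 713*(713 + 13167)) = (757 + 221864)*(-583979 + 713*13880) = 222621*(-583979 + 9896440) = 222621*9312461 = 2073149380281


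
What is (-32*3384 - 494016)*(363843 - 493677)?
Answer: 78199537536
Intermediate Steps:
(-32*3384 - 494016)*(363843 - 493677) = (-108288 - 494016)*(-129834) = -602304*(-129834) = 78199537536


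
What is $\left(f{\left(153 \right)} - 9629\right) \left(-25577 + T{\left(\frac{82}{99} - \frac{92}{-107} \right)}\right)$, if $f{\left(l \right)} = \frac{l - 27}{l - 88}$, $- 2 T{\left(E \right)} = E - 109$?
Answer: $\frac{338371399188353}{1377090} \approx 2.4571 \cdot 10^{8}$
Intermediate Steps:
$T{\left(E \right)} = \frac{109}{2} - \frac{E}{2}$ ($T{\left(E \right)} = - \frac{E - 109}{2} = - \frac{-109 + E}{2} = \frac{109}{2} - \frac{E}{2}$)
$f{\left(l \right)} = \frac{-27 + l}{-88 + l}$
$\left(f{\left(153 \right)} - 9629\right) \left(-25577 + T{\left(\frac{82}{99} - \frac{92}{-107} \right)}\right) = \left(\frac{-27 + 153}{-88 + 153} - 9629\right) \left(-25577 + \left(\frac{109}{2} - \frac{\frac{82}{99} - \frac{92}{-107}}{2}\right)\right) = \left(\frac{1}{65} \cdot 126 - 9629\right) \left(-25577 + \left(\frac{109}{2} - \frac{82 \cdot \frac{1}{99} - - \frac{92}{107}}{2}\right)\right) = \left(\frac{1}{65} \cdot 126 - 9629\right) \left(-25577 + \left(\frac{109}{2} - \frac{\frac{82}{99} + \frac{92}{107}}{2}\right)\right) = \left(\frac{126}{65} - 9629\right) \left(-25577 + \left(\frac{109}{2} - \frac{8941}{10593}\right)\right) = - \frac{625759 \left(-25577 + \left(\frac{109}{2} - \frac{8941}{10593}\right)\right)}{65} = - \frac{625759 \left(-25577 + \frac{1136755}{21186}\right)}{65} = \left(- \frac{625759}{65}\right) \left(- \frac{540737567}{21186}\right) = \frac{338371399188353}{1377090}$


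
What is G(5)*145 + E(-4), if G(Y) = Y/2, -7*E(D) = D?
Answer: 5083/14 ≈ 363.07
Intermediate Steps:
E(D) = -D/7
G(Y) = Y/2 (G(Y) = Y*(½) = Y/2)
G(5)*145 + E(-4) = ((½)*5)*145 - ⅐*(-4) = (5/2)*145 + 4/7 = 725/2 + 4/7 = 5083/14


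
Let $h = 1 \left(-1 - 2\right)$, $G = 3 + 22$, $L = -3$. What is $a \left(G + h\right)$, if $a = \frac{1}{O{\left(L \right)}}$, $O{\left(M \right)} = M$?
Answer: $- \frac{22}{3} \approx -7.3333$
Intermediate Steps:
$G = 25$
$h = -3$ ($h = 1 \left(-3\right) = -3$)
$a = - \frac{1}{3}$ ($a = \frac{1}{-3} = - \frac{1}{3} \approx -0.33333$)
$a \left(G + h\right) = - \frac{25 - 3}{3} = \left(- \frac{1}{3}\right) 22 = - \frac{22}{3}$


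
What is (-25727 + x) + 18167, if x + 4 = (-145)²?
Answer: 13461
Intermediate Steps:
x = 21021 (x = -4 + (-145)² = -4 + 21025 = 21021)
(-25727 + x) + 18167 = (-25727 + 21021) + 18167 = -4706 + 18167 = 13461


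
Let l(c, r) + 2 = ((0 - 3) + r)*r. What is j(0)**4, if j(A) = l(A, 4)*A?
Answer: 0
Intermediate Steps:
l(c, r) = -2 + r*(-3 + r) (l(c, r) = -2 + ((0 - 3) + r)*r = -2 + (-3 + r)*r = -2 + r*(-3 + r))
j(A) = 2*A (j(A) = (-2 + 4**2 - 3*4)*A = (-2 + 16 - 12)*A = 2*A)
j(0)**4 = (2*0)**4 = 0**4 = 0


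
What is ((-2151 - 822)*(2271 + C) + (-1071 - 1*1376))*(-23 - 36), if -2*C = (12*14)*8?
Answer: 280620166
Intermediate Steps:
C = -672 (C = -12*14*8/2 = -84*8 = -½*1344 = -672)
((-2151 - 822)*(2271 + C) + (-1071 - 1*1376))*(-23 - 36) = ((-2151 - 822)*(2271 - 672) + (-1071 - 1*1376))*(-23 - 36) = (-2973*1599 + (-1071 - 1376))*(-59) = (-4753827 - 2447)*(-59) = -4756274*(-59) = 280620166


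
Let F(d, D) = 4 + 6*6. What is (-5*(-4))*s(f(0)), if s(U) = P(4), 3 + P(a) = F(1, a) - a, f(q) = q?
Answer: 660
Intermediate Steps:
F(d, D) = 40 (F(d, D) = 4 + 36 = 40)
P(a) = 37 - a (P(a) = -3 + (40 - a) = 37 - a)
s(U) = 33 (s(U) = 37 - 1*4 = 37 - 4 = 33)
(-5*(-4))*s(f(0)) = -5*(-4)*33 = 20*33 = 660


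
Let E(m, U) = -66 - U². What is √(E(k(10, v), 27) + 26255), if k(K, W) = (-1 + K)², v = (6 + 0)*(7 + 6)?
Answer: 2*√6365 ≈ 159.56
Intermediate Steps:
v = 78 (v = 6*13 = 78)
√(E(k(10, v), 27) + 26255) = √((-66 - 1*27²) + 26255) = √((-66 - 1*729) + 26255) = √((-66 - 729) + 26255) = √(-795 + 26255) = √25460 = 2*√6365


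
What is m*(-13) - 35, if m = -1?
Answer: -22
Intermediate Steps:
m*(-13) - 35 = -1*(-13) - 35 = 13 - 35 = -22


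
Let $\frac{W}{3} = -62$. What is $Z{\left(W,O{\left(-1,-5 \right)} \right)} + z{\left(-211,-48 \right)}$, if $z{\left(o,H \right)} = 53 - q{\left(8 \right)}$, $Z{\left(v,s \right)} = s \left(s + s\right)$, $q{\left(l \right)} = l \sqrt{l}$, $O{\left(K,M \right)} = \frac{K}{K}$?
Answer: $55 - 16 \sqrt{2} \approx 32.373$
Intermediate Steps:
$O{\left(K,M \right)} = 1$
$W = -186$ ($W = 3 \left(-62\right) = -186$)
$q{\left(l \right)} = l^{\frac{3}{2}}$
$Z{\left(v,s \right)} = 2 s^{2}$ ($Z{\left(v,s \right)} = s 2 s = 2 s^{2}$)
$z{\left(o,H \right)} = 53 - 16 \sqrt{2}$ ($z{\left(o,H \right)} = 53 - 8^{\frac{3}{2}} = 53 - 16 \sqrt{2}$)
$Z{\left(W,O{\left(-1,-5 \right)} \right)} + z{\left(-211,-48 \right)} = 2 \cdot 1^{2} + \left(53 - 16 \sqrt{2}\right) = 2 \cdot 1 + \left(53 - 16 \sqrt{2}\right) = 2 + \left(53 - 16 \sqrt{2}\right) = 55 - 16 \sqrt{2}$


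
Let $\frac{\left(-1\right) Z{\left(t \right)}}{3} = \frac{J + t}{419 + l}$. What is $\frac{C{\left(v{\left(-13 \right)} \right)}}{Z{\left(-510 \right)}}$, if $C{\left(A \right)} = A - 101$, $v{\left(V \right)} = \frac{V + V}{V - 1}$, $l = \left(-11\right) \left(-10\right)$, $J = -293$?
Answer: $- \frac{367126}{16863} \approx -21.771$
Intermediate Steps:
$l = 110$
$v{\left(V \right)} = \frac{2 V}{-1 + V}$
$C{\left(A \right)} = -101 + A$ ($C{\left(A \right)} = A - 101 = -101 + A$)
$Z{\left(t \right)} = \frac{879}{529} - \frac{3 t}{529}$ ($Z{\left(t \right)} = - 3 \frac{-293 + t}{419 + 110} = - 3 \frac{-293 + t}{529} = - 3 \left(-293 + t\right) \frac{1}{529} = - 3 \left(- \frac{293}{529} + \frac{t}{529}\right) = \frac{879}{529} - \frac{3 t}{529}$)
$\frac{C{\left(v{\left(-13 \right)} \right)}}{Z{\left(-510 \right)}} = \frac{-101 + 2 \left(-13\right) \frac{1}{-1 - 13}}{\frac{879}{529} - - \frac{1530}{529}} = \frac{-101 + 2 \left(-13\right) \frac{1}{-14}}{\frac{879}{529} + \frac{1530}{529}} = \frac{-101 + 2 \left(-13\right) \left(- \frac{1}{14}\right)}{\frac{2409}{529}} = \left(-101 + \frac{13}{7}\right) \frac{529}{2409} = \left(- \frac{694}{7}\right) \frac{529}{2409} = - \frac{367126}{16863}$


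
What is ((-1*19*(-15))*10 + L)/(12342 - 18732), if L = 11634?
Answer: -34/15 ≈ -2.2667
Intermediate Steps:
((-1*19*(-15))*10 + L)/(12342 - 18732) = ((-1*19*(-15))*10 + 11634)/(12342 - 18732) = (-19*(-15)*10 + 11634)/(-6390) = (285*10 + 11634)*(-1/6390) = (2850 + 11634)*(-1/6390) = 14484*(-1/6390) = -34/15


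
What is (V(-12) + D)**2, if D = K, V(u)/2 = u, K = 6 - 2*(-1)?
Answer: 256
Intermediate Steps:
K = 8 (K = 6 + 2 = 8)
V(u) = 2*u
D = 8
(V(-12) + D)**2 = (2*(-12) + 8)**2 = (-24 + 8)**2 = (-16)**2 = 256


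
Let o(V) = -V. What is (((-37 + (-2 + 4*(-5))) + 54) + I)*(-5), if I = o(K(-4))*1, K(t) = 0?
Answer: 25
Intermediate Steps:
I = 0 (I = -1*0*1 = 0*1 = 0)
(((-37 + (-2 + 4*(-5))) + 54) + I)*(-5) = (((-37 + (-2 + 4*(-5))) + 54) + 0)*(-5) = (((-37 + (-2 - 20)) + 54) + 0)*(-5) = (((-37 - 22) + 54) + 0)*(-5) = ((-59 + 54) + 0)*(-5) = (-5 + 0)*(-5) = -5*(-5) = 25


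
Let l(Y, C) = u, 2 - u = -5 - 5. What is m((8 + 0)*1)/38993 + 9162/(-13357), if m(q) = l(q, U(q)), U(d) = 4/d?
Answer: -357093582/520829501 ≈ -0.68563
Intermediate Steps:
u = 12 (u = 2 - (-5 - 5) = 2 - 1*(-10) = 2 + 10 = 12)
l(Y, C) = 12
m(q) = 12
m((8 + 0)*1)/38993 + 9162/(-13357) = 12/38993 + 9162/(-13357) = 12*(1/38993) + 9162*(-1/13357) = 12/38993 - 9162/13357 = -357093582/520829501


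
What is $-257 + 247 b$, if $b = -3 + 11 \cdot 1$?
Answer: $1719$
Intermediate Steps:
$b = 8$ ($b = -3 + 11 = 8$)
$-257 + 247 b = -257 + 247 \cdot 8 = -257 + 1976 = 1719$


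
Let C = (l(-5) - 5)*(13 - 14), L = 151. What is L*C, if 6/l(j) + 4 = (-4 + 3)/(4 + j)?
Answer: 1057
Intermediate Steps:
l(j) = 6/(-4 - 1/(4 + j)) (l(j) = 6/(-4 + (-4 + 3)/(4 + j)) = 6/(-4 - 1/(4 + j)))
C = 7 (C = (6*(-4 - 1*(-5))/(17 + 4*(-5)) - 5)*(13 - 14) = (6*(-4 + 5)/(17 - 20) - 5)*(-1) = (6*1/(-3) - 5)*(-1) = (6*(-1/3)*1 - 5)*(-1) = (-2 - 5)*(-1) = -7*(-1) = 7)
L*C = 151*7 = 1057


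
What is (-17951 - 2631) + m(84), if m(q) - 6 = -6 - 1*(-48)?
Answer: -20534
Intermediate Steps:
m(q) = 48 (m(q) = 6 + (-6 - 1*(-48)) = 6 + (-6 + 48) = 6 + 42 = 48)
(-17951 - 2631) + m(84) = (-17951 - 2631) + 48 = -20582 + 48 = -20534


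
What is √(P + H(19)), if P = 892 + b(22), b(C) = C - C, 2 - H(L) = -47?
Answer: √941 ≈ 30.676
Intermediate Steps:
H(L) = 49 (H(L) = 2 - 1*(-47) = 2 + 47 = 49)
b(C) = 0
P = 892 (P = 892 + 0 = 892)
√(P + H(19)) = √(892 + 49) = √941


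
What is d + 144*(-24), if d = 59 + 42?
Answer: -3355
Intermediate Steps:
d = 101
d + 144*(-24) = 101 + 144*(-24) = 101 - 3456 = -3355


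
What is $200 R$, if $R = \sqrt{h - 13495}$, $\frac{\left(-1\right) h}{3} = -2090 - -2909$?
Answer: $800 i \sqrt{997} \approx 25260.0 i$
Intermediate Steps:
$h = -2457$ ($h = - 3 \left(-2090 - -2909\right) = - 3 \left(-2090 + 2909\right) = \left(-3\right) 819 = -2457$)
$R = 4 i \sqrt{997}$ ($R = \sqrt{-2457 - 13495} = \sqrt{-15952} = 4 i \sqrt{997} \approx 126.3 i$)
$200 R = 200 \cdot 4 i \sqrt{997} = 800 i \sqrt{997}$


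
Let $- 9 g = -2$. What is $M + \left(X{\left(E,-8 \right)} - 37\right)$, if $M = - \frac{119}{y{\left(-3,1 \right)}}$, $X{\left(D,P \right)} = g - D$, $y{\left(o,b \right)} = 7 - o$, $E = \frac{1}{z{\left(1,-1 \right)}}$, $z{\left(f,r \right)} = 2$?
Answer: $- \frac{2213}{45} \approx -49.178$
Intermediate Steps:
$g = \frac{2}{9}$ ($g = \left(- \frac{1}{9}\right) \left(-2\right) = \frac{2}{9} \approx 0.22222$)
$E = \frac{1}{2} \approx 0.5$
$X{\left(D,P \right)} = \frac{2}{9} - D$
$M = - \frac{119}{10}$ ($M = - \frac{119}{7 - -3} = - \frac{119}{7 + 3} = - \frac{119}{10} \approx -11.9$)
$M + \left(X{\left(E,-8 \right)} - 37\right) = - \frac{119}{10} + \left(\left(\frac{2}{9} - \frac{1}{2}\right) - 37\right) = - \frac{119}{10} - \frac{671}{18} = - \frac{2213}{45}$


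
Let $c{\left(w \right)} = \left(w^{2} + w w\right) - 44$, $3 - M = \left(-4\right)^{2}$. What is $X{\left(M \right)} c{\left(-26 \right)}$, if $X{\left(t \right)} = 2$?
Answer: $2616$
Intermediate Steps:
$M = -13$ ($M = 3 - \left(-4\right)^{2} = 3 - 16 = -13$)
$c{\left(w \right)} = -44 + 2 w^{2}$ ($c{\left(w \right)} = \left(w^{2} + w^{2}\right) - 44 = 2 w^{2} - 44 = -44 + 2 w^{2}$)
$X{\left(M \right)} c{\left(-26 \right)} = 2 \left(-44 + 2 \left(-26\right)^{2}\right) = 2 \left(-44 + 2 \cdot 676\right) = 2 \left(-44 + 1352\right) = 2 \cdot 1308 = 2616$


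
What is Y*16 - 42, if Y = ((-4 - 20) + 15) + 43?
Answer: 502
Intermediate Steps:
Y = 34 (Y = (-24 + 15) + 43 = -9 + 43 = 34)
Y*16 - 42 = 34*16 - 42 = 544 - 42 = 502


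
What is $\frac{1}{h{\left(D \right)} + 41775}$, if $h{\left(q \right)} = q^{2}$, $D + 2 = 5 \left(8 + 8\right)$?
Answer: $\frac{1}{47859} \approx 2.0895 \cdot 10^{-5}$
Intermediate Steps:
$D = 78$ ($D = -2 + 5 \left(8 + 8\right) = -2 + 5 \cdot 16 = -2 + 80 = 78$)
$\frac{1}{h{\left(D \right)} + 41775} = \frac{1}{78^{2} + 41775} = \frac{1}{6084 + 41775} = \frac{1}{47859}$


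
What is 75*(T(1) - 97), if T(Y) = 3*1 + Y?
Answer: -6975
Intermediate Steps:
T(Y) = 3 + Y
75*(T(1) - 97) = 75*((3 + 1) - 97) = 75*(4 - 97) = 75*(-93) = -6975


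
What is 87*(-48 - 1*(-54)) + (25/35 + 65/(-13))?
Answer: 3624/7 ≈ 517.71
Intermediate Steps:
87*(-48 - 1*(-54)) + (25/35 + 65/(-13)) = 87*(-48 + 54) + (25*(1/35) + 65*(-1/13)) = 87*6 + (5/7 - 5) = 522 - 30/7 = 3624/7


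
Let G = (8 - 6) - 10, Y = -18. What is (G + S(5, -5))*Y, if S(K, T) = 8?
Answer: 0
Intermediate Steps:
G = -8 (G = 2 - 10 = -8)
(G + S(5, -5))*Y = (-8 + 8)*(-18) = 0*(-18) = 0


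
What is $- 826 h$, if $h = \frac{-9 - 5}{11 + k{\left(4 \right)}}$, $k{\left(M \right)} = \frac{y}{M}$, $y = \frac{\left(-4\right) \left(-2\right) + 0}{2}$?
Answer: $\frac{2891}{3} \approx 963.67$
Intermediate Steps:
$y = 4$ ($y = \left(8 + 0\right) \frac{1}{2} = 8 \cdot \frac{1}{2} = 4$)
$k{\left(M \right)} = \frac{4}{M}$
$h = - \frac{7}{6}$ ($h = \frac{-9 - 5}{11 + \frac{4}{4}} = - \frac{14}{11 + 4 \cdot \frac{1}{4}} = - \frac{14}{11 + 1} = - \frac{14}{12} = \left(-14\right) \frac{1}{12} = - \frac{7}{6} \approx -1.1667$)
$- 826 h = \left(-826\right) \left(- \frac{7}{6}\right) = \frac{2891}{3}$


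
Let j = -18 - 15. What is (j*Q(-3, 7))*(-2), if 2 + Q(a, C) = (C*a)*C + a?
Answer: -10032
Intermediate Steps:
j = -33
Q(a, C) = -2 + a + a*C**2 (Q(a, C) = -2 + ((C*a)*C + a) = -2 + (a*C**2 + a) = -2 + (a + a*C**2) = -2 + a + a*C**2)
(j*Q(-3, 7))*(-2) = -33*(-2 - 3 - 3*7**2)*(-2) = -33*(-2 - 3 - 3*49)*(-2) = -33*(-2 - 3 - 147)*(-2) = -33*(-152)*(-2) = 5016*(-2) = -10032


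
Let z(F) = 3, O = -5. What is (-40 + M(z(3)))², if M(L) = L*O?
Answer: 3025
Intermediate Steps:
M(L) = -5*L (M(L) = L*(-5) = -5*L)
(-40 + M(z(3)))² = (-40 - 5*3)² = (-40 - 15)² = (-55)² = 3025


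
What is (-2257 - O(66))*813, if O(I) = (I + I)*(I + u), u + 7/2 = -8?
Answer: -7683663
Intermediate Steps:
u = -23/2 (u = -7/2 - 8 = -23/2 ≈ -11.500)
O(I) = 2*I*(-23/2 + I) (O(I) = (I + I)*(I - 23/2) = (2*I)*(-23/2 + I) = 2*I*(-23/2 + I))
(-2257 - O(66))*813 = (-2257 - 66*(-23 + 2*66))*813 = (-2257 - 66*(-23 + 132))*813 = (-2257 - 66*109)*813 = (-2257 - 1*7194)*813 = (-2257 - 7194)*813 = -9451*813 = -7683663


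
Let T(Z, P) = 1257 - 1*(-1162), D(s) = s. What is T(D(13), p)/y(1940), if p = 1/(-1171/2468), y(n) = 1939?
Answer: 2419/1939 ≈ 1.2476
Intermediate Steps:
p = -2468/1171 (p = 1/(-1171*1/2468) = 1/(-1171/2468) = -2468/1171 ≈ -2.1076)
T(Z, P) = 2419 (T(Z, P) = 1257 + 1162 = 2419)
T(D(13), p)/y(1940) = 2419/1939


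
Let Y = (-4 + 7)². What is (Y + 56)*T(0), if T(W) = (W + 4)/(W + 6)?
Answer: 130/3 ≈ 43.333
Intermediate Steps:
Y = 9 (Y = 3² = 9)
T(W) = (4 + W)/(6 + W)
(Y + 56)*T(0) = (9 + 56)*((4 + 0)/(6 + 0)) = 65*(4/6) = 65*((⅙)*4) = 65*(⅔) = 130/3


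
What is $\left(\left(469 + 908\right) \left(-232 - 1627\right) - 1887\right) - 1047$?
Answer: $-2562777$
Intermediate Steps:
$\left(\left(469 + 908\right) \left(-232 - 1627\right) - 1887\right) - 1047 = \left(1377 \left(-1859\right) - 1887\right) - 1047 = \left(-2559843 - 1887\right) - 1047 = -2561730 - 1047 = -2562777$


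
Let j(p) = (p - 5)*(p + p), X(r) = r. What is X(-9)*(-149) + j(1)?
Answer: 1333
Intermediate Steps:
j(p) = 2*p*(-5 + p) (j(p) = (-5 + p)*(2*p) = 2*p*(-5 + p))
X(-9)*(-149) + j(1) = -9*(-149) + 2*1*(-5 + 1) = 1341 + 2*1*(-4) = 1341 - 8 = 1333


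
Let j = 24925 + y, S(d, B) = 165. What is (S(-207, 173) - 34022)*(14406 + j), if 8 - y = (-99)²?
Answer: -1000068066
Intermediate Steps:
y = -9793 (y = 8 - 1*(-99)² = 8 - 1*9801 = 8 - 9801 = -9793)
j = 15132 (j = 24925 - 9793 = 15132)
(S(-207, 173) - 34022)*(14406 + j) = (165 - 34022)*(14406 + 15132) = -33857*29538 = -1000068066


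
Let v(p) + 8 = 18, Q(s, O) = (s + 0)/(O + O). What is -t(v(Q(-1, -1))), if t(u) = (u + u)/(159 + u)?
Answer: -20/169 ≈ -0.11834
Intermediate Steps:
Q(s, O) = s/(2*O) (Q(s, O) = s/((2*O)) = s*(1/(2*O)) = s/(2*O))
v(p) = 10 (v(p) = -8 + 18 = 10)
t(u) = 2*u/(159 + u) (t(u) = (2*u)/(159 + u) = 2*u/(159 + u))
-t(v(Q(-1, -1))) = -2*10/(159 + 10) = -2*10/169 = -1*20/169 = -20/169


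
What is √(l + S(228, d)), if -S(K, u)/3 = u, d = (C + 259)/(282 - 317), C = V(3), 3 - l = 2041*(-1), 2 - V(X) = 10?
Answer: √2530255/35 ≈ 45.448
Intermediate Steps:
V(X) = -8 (V(X) = 2 - 1*10 = 2 - 10 = -8)
l = 2044 (l = 3 - 2041*(-1) = 3 - 1*(-2041) = 3 + 2041 = 2044)
C = -8
d = -251/35 (d = (-8 + 259)/(282 - 317) = 251/(-35) = 251*(-1/35) = -251/35 ≈ -7.1714)
S(K, u) = -3*u
√(l + S(228, d)) = √(2044 - 3*(-251/35)) = √(2044 + 753/35) = √(72293/35) = √2530255/35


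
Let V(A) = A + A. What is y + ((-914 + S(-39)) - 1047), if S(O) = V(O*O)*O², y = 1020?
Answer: 4625941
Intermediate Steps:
V(A) = 2*A
S(O) = 2*O⁴ (S(O) = (2*(O*O))*O² = (2*O²)*O² = 2*O⁴)
y + ((-914 + S(-39)) - 1047) = 1020 + ((-914 + 2*(-39)⁴) - 1047) = 1020 + ((-914 + 2*2313441) - 1047) = 1020 + ((-914 + 4626882) - 1047) = 1020 + (4625968 - 1047) = 1020 + 4624921 = 4625941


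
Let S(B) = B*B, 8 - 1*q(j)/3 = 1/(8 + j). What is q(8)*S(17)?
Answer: 110109/16 ≈ 6881.8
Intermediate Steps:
q(j) = 24 - 3/(8 + j)
S(B) = B**2
q(8)*S(17) = (3*(63 + 8*8)/(8 + 8))*17**2 = (3*(63 + 64)/16)*289 = (3*(1/16)*127)*289 = (381/16)*289 = 110109/16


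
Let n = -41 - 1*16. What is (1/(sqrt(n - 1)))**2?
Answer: -1/58 ≈ -0.017241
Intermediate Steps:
n = -57 (n = -41 - 16 = -57)
(1/(sqrt(n - 1)))**2 = (1/(sqrt(-57 - 1)))**2 = (1/(sqrt(-58)))**2 = (1/(I*sqrt(58)))**2 = (-I*sqrt(58)/58)**2 = -1/58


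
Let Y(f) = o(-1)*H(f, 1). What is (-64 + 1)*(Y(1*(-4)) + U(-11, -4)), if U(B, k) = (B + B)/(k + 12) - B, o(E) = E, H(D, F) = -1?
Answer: -2331/4 ≈ -582.75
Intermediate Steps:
Y(f) = 1 (Y(f) = -1*(-1) = 1)
U(B, k) = -B + 2*B/(12 + k) (U(B, k) = (2*B)/(12 + k) - B = 2*B/(12 + k) - B = -B + 2*B/(12 + k))
(-64 + 1)*(Y(1*(-4)) + U(-11, -4)) = (-64 + 1)*(1 - 1*(-11)*(10 - 4)/(12 - 4)) = -63*(1 - 1*(-11)*6/8) = -63*(1 - 1*(-11)*1/8*6) = -63*(1 + 33/4) = -63*37/4 = -2331/4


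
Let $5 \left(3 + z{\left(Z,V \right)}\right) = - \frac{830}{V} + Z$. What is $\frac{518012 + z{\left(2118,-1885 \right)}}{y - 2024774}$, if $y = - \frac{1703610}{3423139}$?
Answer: $- \frac{3345247584131763}{13065094375234460} \approx -0.25604$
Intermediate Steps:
$z{\left(Z,V \right)} = -3 - \frac{166}{V} + \frac{Z}{5}$ ($z{\left(Z,V \right)} = -3 + \frac{- \frac{830}{V} + Z}{5} = -3 + \frac{Z - \frac{830}{V}}{5} = -3 + \left(- \frac{166}{V} + \frac{Z}{5}\right) = -3 - \frac{166}{V} + \frac{Z}{5}$)
$y = - \frac{1703610}{3423139}$ ($y = \left(-1703610\right) \frac{1}{3423139} = - \frac{1703610}{3423139} \approx -0.49767$)
$\frac{518012 + z{\left(2118,-1885 \right)}}{y - 2024774} = \frac{518012 - \left(- \frac{2103}{5} - \frac{166}{1885}\right)}{- \frac{1703610}{3423139} - 2024774} = \frac{518012 - - \frac{792997}{1885}}{- \frac{6931084549196}{3423139}} = \left(518012 + \left(-3 + \frac{166}{1885} + \frac{2118}{5}\right)\right) \left(- \frac{3423139}{6931084549196}\right) = \left(518012 + \frac{792997}{1885}\right) \left(- \frac{3423139}{6931084549196}\right) = \frac{977245617}{1885} \left(- \frac{3423139}{6931084549196}\right) = - \frac{3345247584131763}{13065094375234460}$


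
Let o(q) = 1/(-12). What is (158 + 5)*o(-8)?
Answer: -163/12 ≈ -13.583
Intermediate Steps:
o(q) = -1/12
(158 + 5)*o(-8) = (158 + 5)*(-1/12) = 163*(-1/12) = -163/12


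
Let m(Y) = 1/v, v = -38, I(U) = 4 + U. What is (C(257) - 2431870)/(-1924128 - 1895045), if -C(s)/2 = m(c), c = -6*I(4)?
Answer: 46205529/72564287 ≈ 0.63675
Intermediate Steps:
c = -48 (c = -6*(4 + 4) = -6*8 = -48)
m(Y) = -1/38 (m(Y) = 1/(-38) = -1/38)
C(s) = 1/19 (C(s) = -2*(-1/38) = 1/19)
(C(257) - 2431870)/(-1924128 - 1895045) = (1/19 - 2431870)/(-1924128 - 1895045) = -46205529/19/(-3819173) = -46205529/19*(-1/3819173) = 46205529/72564287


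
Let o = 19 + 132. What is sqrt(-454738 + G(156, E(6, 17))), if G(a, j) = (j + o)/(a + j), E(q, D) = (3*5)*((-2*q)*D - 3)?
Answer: 4*I*sqrt(247166639637)/2949 ≈ 674.34*I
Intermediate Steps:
E(q, D) = -45 - 30*D*q (E(q, D) = 15*(-2*D*q - 3) = 15*(-3 - 2*D*q) = -45 - 30*D*q)
o = 151
G(a, j) = (151 + j)/(a + j) (G(a, j) = (j + 151)/(a + j) = (151 + j)/(a + j))
sqrt(-454738 + G(156, E(6, 17))) = sqrt(-454738 + (151 + (-45 - 30*17*6))/(156 + (-45 - 30*17*6))) = sqrt(-454738 + (151 + (-45 - 3060))/(156 + (-45 - 3060))) = sqrt(-454738 + (151 - 3105)/(156 - 3105)) = sqrt(-454738 - 2954/(-2949)) = sqrt(-454738 - 1/2949*(-2954)) = sqrt(-454738 + 2954/2949) = sqrt(-1341019408/2949) = 4*I*sqrt(247166639637)/2949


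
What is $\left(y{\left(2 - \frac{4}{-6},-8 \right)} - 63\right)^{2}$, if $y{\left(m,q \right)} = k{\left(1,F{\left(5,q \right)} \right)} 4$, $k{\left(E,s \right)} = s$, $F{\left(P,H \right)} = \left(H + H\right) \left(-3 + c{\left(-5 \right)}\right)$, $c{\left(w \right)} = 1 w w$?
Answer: $2163841$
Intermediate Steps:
$c{\left(w \right)} = w^{2}$ ($c{\left(w \right)} = w w = w^{2}$)
$F{\left(P,H \right)} = 44 H$ ($F{\left(P,H \right)} = \left(H + H\right) \left(-3 + \left(-5\right)^{2}\right) = 2 H \left(-3 + 25\right) = 2 H 22 = 44 H$)
$y{\left(m,q \right)} = 176 q$ ($y{\left(m,q \right)} = 44 q 4 = 176 q$)
$\left(y{\left(2 - \frac{4}{-6},-8 \right)} - 63\right)^{2} = \left(176 \left(-8\right) - 63\right)^{2} = \left(-1408 - 63\right)^{2} = \left(-1471\right)^{2} = 2163841$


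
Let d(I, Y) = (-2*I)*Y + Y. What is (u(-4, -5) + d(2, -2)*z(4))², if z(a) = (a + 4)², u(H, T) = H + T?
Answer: 140625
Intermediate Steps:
z(a) = (4 + a)²
d(I, Y) = Y - 2*I*Y (d(I, Y) = -2*I*Y + Y = Y - 2*I*Y)
(u(-4, -5) + d(2, -2)*z(4))² = ((-4 - 5) + (-2*(1 - 2*2))*(4 + 4)²)² = (-9 - 2*(1 - 4)*8²)² = (-9 - 2*(-3)*64)² = (-9 + 6*64)² = (-9 + 384)² = 375² = 140625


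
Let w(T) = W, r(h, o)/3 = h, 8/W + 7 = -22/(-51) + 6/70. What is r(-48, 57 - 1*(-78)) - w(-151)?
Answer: -413022/2893 ≈ -142.77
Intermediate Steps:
W = -3570/2893 (W = 8/(-7 + (-22/(-51) + 6/70)) = 8/(-7 + (-22*(-1/51) + 6*(1/70))) = 8/(-7 + (22/51 + 3/35)) = 8/(-7 + 923/1785) = 8/(-11572/1785) = 8*(-1785/11572) = -3570/2893 ≈ -1.2340)
r(h, o) = 3*h
w(T) = -3570/2893
r(-48, 57 - 1*(-78)) - w(-151) = 3*(-48) - 1*(-3570/2893) = -144 + 3570/2893 = -413022/2893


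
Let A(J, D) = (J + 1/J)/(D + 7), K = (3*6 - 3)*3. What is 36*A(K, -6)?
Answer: 8104/5 ≈ 1620.8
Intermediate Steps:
K = 45 (K = (18 - 3)*3 = 15*3 = 45)
A(J, D) = (J + 1/J)/(7 + D)
36*A(K, -6) = 36*((1 + 45²)/(45*(7 - 6))) = 36*((1/45)*(1 + 2025)/1) = 36*((1/45)*1*2026) = 36*(2026/45) = 8104/5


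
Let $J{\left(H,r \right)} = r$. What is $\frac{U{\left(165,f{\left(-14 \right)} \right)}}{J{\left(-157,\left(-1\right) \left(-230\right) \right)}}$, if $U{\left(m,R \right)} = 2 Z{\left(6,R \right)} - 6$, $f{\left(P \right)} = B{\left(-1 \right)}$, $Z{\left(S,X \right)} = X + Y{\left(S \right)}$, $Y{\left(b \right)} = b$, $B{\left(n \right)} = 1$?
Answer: $\frac{4}{115} \approx 0.034783$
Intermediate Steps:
$Z{\left(S,X \right)} = S + X$ ($Z{\left(S,X \right)} = X + S = S + X$)
$f{\left(P \right)} = 1$
$U{\left(m,R \right)} = 6 + 2 R$ ($U{\left(m,R \right)} = 2 \left(6 + R\right) - 6 = \left(12 + 2 R\right) - 6 = 6 + 2 R$)
$\frac{U{\left(165,f{\left(-14 \right)} \right)}}{J{\left(-157,\left(-1\right) \left(-230\right) \right)}} = \frac{6 + 2 \cdot 1}{\left(-1\right) \left(-230\right)} = \frac{6 + 2}{230} = 8 \cdot \frac{1}{230} = \frac{4}{115}$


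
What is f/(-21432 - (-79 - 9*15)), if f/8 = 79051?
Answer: -316204/10609 ≈ -29.805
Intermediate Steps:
f = 632408 (f = 8*79051 = 632408)
f/(-21432 - (-79 - 9*15)) = 632408/(-21432 - (-79 - 9*15)) = 632408/(-21432 - (-79 - 135)) = 632408/(-21432 - 1*(-214)) = 632408/(-21432 + 214) = 632408/(-21218) = 632408*(-1/21218) = -316204/10609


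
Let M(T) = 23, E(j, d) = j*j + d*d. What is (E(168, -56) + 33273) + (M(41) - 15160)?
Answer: 49496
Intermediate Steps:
E(j, d) = d² + j² (E(j, d) = j² + d² = d² + j²)
(E(168, -56) + 33273) + (M(41) - 15160) = (((-56)² + 168²) + 33273) + (23 - 15160) = ((3136 + 28224) + 33273) - 15137 = (31360 + 33273) - 15137 = 64633 - 15137 = 49496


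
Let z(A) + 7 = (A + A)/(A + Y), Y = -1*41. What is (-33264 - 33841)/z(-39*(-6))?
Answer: 12951265/883 ≈ 14667.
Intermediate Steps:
Y = -41
z(A) = -7 + 2*A/(-41 + A) (z(A) = -7 + (A + A)/(A - 41) = -7 + (2*A)/(-41 + A) = -7 + 2*A/(-41 + A))
(-33264 - 33841)/z(-39*(-6)) = (-33264 - 33841)/(((287 - (-195)*(-6))/(-41 - 39*(-6)))) = -67105*(-41 + 234)/(287 - 5*234) = -67105*193/(287 - 1170) = -67105/((1/193)*(-883)) = -67105/(-883/193) = -67105*(-193/883) = 12951265/883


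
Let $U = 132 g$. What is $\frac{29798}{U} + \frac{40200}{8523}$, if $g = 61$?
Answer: $\frac{32092153}{3812622} \approx 8.4173$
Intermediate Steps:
$U = 8052$ ($U = 132 \cdot 61 = 8052$)
$\frac{29798}{U} + \frac{40200}{8523} = \frac{29798}{8052} + \frac{40200}{8523} = 29798 \cdot \frac{1}{8052} + 40200 \cdot \frac{1}{8523} = \frac{14899}{4026} + \frac{13400}{2841} = \frac{32092153}{3812622}$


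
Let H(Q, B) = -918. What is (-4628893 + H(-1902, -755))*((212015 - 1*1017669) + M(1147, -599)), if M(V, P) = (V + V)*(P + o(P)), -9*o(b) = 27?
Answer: 10123739184662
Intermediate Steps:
o(b) = -3 (o(b) = -⅑*27 = -3)
M(V, P) = 2*V*(-3 + P) (M(V, P) = (V + V)*(P - 3) = (2*V)*(-3 + P) = 2*V*(-3 + P))
(-4628893 + H(-1902, -755))*((212015 - 1*1017669) + M(1147, -599)) = (-4628893 - 918)*((212015 - 1*1017669) + 2*1147*(-3 - 599)) = -4629811*((212015 - 1017669) + 2*1147*(-602)) = -4629811*(-805654 - 1380988) = -4629811*(-2186642) = 10123739184662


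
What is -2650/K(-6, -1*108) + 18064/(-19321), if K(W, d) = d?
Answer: 24624869/1043334 ≈ 23.602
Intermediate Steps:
-2650/K(-6, -1*108) + 18064/(-19321) = -2650/((-1*108)) + 18064/(-19321) = -2650/(-108) + 18064*(-1/19321) = -2650*(-1/108) - 18064/19321 = 1325/54 - 18064/19321 = 24624869/1043334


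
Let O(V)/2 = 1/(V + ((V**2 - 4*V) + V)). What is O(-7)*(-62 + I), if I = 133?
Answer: 142/63 ≈ 2.2540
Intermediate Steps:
O(V) = 2/(V**2 - 2*V) (O(V) = 2/(V + ((V**2 - 4*V) + V)) = 2/(V + (V**2 - 3*V)) = 2/(V**2 - 2*V))
O(-7)*(-62 + I) = (2/(-7*(-2 - 7)))*(-62 + 133) = (2*(-1/7)/(-9))*71 = (2*(-1/7)*(-1/9))*71 = (2/63)*71 = 142/63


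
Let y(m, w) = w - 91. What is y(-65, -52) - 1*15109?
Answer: -15252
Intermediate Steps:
y(m, w) = -91 + w
y(-65, -52) - 1*15109 = (-91 - 52) - 1*15109 = -143 - 15109 = -15252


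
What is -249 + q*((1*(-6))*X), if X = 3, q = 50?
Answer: -1149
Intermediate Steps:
-249 + q*((1*(-6))*X) = -249 + 50*((1*(-6))*3) = -249 + 50*(-6*3) = -249 + 50*(-18) = -249 - 900 = -1149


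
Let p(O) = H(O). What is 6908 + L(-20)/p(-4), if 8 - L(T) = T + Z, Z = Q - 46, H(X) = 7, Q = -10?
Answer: 6920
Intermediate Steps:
p(O) = 7
Z = -56 (Z = -10 - 46 = -56)
L(T) = 64 - T (L(T) = 8 - (T - 56) = 8 - (-56 + T) = 8 + (56 - T) = 64 - T)
6908 + L(-20)/p(-4) = 6908 + (64 - 1*(-20))/7 = 6908 + (64 + 20)*(1/7) = 6908 + 84*(1/7) = 6908 + 12 = 6920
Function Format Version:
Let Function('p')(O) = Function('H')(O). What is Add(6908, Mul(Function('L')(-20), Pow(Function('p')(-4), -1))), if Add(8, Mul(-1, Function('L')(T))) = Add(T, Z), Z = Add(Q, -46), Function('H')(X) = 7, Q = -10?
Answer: 6920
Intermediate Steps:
Function('p')(O) = 7
Z = -56 (Z = Add(-10, -46) = -56)
Function('L')(T) = Add(64, Mul(-1, T)) (Function('L')(T) = Add(8, Mul(-1, Add(T, -56))) = Add(8, Mul(-1, Add(-56, T))) = Add(8, Add(56, Mul(-1, T))) = Add(64, Mul(-1, T)))
Add(6908, Mul(Function('L')(-20), Pow(Function('p')(-4), -1))) = Add(6908, Mul(Add(64, Mul(-1, -20)), Pow(7, -1))) = Add(6908, Mul(Add(64, 20), Rational(1, 7))) = Add(6908, Mul(84, Rational(1, 7))) = Add(6908, 12) = 6920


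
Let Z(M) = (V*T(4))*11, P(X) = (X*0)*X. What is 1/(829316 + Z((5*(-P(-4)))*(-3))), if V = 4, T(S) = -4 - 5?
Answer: 1/828920 ≈ 1.2064e-6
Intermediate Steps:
T(S) = -9
P(X) = 0 (P(X) = 0*X = 0)
Z(M) = -396 (Z(M) = (4*(-9))*11 = -36*11 = -396)
1/(829316 + Z((5*(-P(-4)))*(-3))) = 1/(829316 - 396) = 1/828920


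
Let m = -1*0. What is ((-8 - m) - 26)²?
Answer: 1156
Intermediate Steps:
m = 0
((-8 - m) - 26)² = ((-8 - 1*0) - 26)² = ((-8 + 0) - 26)² = (-8 - 26)² = (-34)² = 1156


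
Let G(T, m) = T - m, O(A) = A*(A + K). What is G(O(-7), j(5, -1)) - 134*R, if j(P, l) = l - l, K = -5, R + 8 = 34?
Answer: -3400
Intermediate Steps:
R = 26 (R = -8 + 34 = 26)
j(P, l) = 0
O(A) = A*(-5 + A) (O(A) = A*(A - 5) = A*(-5 + A))
G(O(-7), j(5, -1)) - 134*R = (-7*(-5 - 7) - 1*0) - 134*26 = (-7*(-12) + 0) - 3484 = (84 + 0) - 3484 = 84 - 3484 = -3400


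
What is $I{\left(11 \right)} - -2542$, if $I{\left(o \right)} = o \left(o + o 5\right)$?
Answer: $3268$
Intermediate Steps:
$I{\left(o \right)} = 6 o^{2}$ ($I{\left(o \right)} = o \left(o + 5 o\right) = o 6 o = 6 o^{2}$)
$I{\left(11 \right)} - -2542 = 6 \cdot 11^{2} - -2542 = 6 \cdot 121 + 2542 = 726 + 2542 = 3268$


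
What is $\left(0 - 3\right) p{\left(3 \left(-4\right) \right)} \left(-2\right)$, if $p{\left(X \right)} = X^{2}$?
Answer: $864$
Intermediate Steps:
$\left(0 - 3\right) p{\left(3 \left(-4\right) \right)} \left(-2\right) = \left(0 - 3\right) \left(3 \left(-4\right)\right)^{2} \left(-2\right) = \left(0 - 3\right) \left(-12\right)^{2} \left(-2\right) = \left(-3\right) 144 \left(-2\right) = \left(-432\right) \left(-2\right) = 864$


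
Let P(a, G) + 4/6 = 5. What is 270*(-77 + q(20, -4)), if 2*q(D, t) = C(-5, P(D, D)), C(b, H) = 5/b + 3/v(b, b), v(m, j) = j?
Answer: -21006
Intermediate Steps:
P(a, G) = 13/3 (P(a, G) = -⅔ + 5 = 13/3)
C(b, H) = 8/b (C(b, H) = 5/b + 3/b = 8/b)
q(D, t) = -⅘ (q(D, t) = (8/(-5))/2 = (8*(-⅕))/2 = (½)*(-8/5) = -⅘)
270*(-77 + q(20, -4)) = 270*(-77 - ⅘) = 270*(-389/5) = -21006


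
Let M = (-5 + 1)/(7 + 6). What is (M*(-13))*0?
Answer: 0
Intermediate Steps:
M = -4/13 ≈ -0.30769
(M*(-13))*0 = -4/13*(-13)*0 = 4*0 = 0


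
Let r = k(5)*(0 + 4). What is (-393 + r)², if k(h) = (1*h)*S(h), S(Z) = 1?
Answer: 139129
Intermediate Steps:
k(h) = h (k(h) = (1*h)*1 = h*1 = h)
r = 20 (r = 5*(0 + 4) = 5*4 = 20)
(-393 + r)² = (-393 + 20)² = (-373)² = 139129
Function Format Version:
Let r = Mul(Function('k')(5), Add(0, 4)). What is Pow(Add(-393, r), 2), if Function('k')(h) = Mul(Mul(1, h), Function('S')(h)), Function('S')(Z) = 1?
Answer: 139129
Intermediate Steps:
Function('k')(h) = h (Function('k')(h) = Mul(Mul(1, h), 1) = Mul(h, 1) = h)
r = 20 (r = Mul(5, Add(0, 4)) = Mul(5, 4) = 20)
Pow(Add(-393, r), 2) = Pow(Add(-393, 20), 2) = Pow(-373, 2) = 139129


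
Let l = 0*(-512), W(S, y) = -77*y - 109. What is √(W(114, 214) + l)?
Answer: 3*I*√1843 ≈ 128.79*I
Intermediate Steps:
W(S, y) = -109 - 77*y
l = 0
√(W(114, 214) + l) = √((-109 - 77*214) + 0) = √((-109 - 16478) + 0) = √(-16587 + 0) = √(-16587) = 3*I*√1843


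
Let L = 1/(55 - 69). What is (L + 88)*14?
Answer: 1231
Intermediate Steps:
L = -1/14 (L = 1/(-14) = -1/14 ≈ -0.071429)
(L + 88)*14 = (-1/14 + 88)*14 = (1231/14)*14 = 1231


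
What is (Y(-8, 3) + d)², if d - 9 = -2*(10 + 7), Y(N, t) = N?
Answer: 1089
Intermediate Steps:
d = -25 (d = 9 - 2*(10 + 7) = 9 - 2*17 = 9 - 34 = -25)
(Y(-8, 3) + d)² = (-8 - 25)² = (-33)² = 1089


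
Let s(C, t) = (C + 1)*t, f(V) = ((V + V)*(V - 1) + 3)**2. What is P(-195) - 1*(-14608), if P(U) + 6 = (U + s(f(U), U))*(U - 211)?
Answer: 462632448326272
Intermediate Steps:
f(V) = (3 + 2*V*(-1 + V))**2 (f(V) = ((2*V)*(-1 + V) + 3)**2 = (2*V*(-1 + V) + 3)**2 = (3 + 2*V*(-1 + V))**2)
s(C, t) = t*(1 + C) (s(C, t) = (1 + C)*t = t*(1 + C))
P(U) = -6 + (-211 + U)*(U + U*(1 + (3 - 2*U + 2*U**2)**2)) (P(U) = -6 + (U + U*(1 + (3 - 2*U + 2*U**2)**2))*(U - 211) = -6 + (U + U*(1 + (3 - 2*U + 2*U**2)**2))*(-211 + U) = -6 + (-211 + U)*(U + U*(1 + (3 - 2*U + 2*U**2)**2)))
P(-195) - 1*(-14608) = (-6 - 3388*(-195)**3 - 2321*(-195) - 852*(-195)**5 + 4*(-195)**6 + 1704*(-195)**4 + 2543*(-195)**2) - 1*(-14608) = (-6 - 3388*(-7414875) + 452595 - 852*(-281950621875) + 4*54980371265625 + 1704*1445900625 + 2543*38025) + 14608 = (-6 + 25121596500 + 452595 + 240221929837500 + 219921485062500 + 2463814665000 + 96697575) + 14608 = 462632448311664 + 14608 = 462632448326272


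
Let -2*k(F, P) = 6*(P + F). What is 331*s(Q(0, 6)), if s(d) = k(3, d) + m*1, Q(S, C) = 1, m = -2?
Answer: -4634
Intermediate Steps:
k(F, P) = -3*F - 3*P (k(F, P) = -3*(P + F) = -3*(F + P) = -(6*F + 6*P)/2 = -3*F - 3*P)
s(d) = -11 - 3*d (s(d) = (-3*3 - 3*d) - 2*1 = (-9 - 3*d) - 2 = -11 - 3*d)
331*s(Q(0, 6)) = 331*(-11 - 3*1) = 331*(-11 - 3) = 331*(-14) = -4634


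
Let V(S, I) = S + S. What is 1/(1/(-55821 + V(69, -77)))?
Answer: -55683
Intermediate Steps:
V(S, I) = 2*S
1/(1/(-55821 + V(69, -77))) = 1/(1/(-55821 + 2*69)) = 1/(1/(-55821 + 138)) = 1/(1/(-55683)) = 1/(-1/55683) = -55683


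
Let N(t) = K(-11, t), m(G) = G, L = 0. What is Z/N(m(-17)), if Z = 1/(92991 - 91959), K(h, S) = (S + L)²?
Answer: 1/298248 ≈ 3.3529e-6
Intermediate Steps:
K(h, S) = S² (K(h, S) = (S + 0)² = S²)
N(t) = t²
Z = 1/1032 ≈ 0.00096899
Z/N(m(-17)) = 1/(1032*((-17)²)) = (1/1032)/289 = (1/1032)*(1/289) = 1/298248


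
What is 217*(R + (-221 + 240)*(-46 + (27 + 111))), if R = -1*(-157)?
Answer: 413385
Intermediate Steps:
R = 157
217*(R + (-221 + 240)*(-46 + (27 + 111))) = 217*(157 + (-221 + 240)*(-46 + (27 + 111))) = 217*(157 + 19*(-46 + 138)) = 217*(157 + 19*92) = 217*(157 + 1748) = 217*1905 = 413385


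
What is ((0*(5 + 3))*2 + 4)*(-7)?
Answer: -28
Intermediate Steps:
((0*(5 + 3))*2 + 4)*(-7) = ((0*8)*2 + 4)*(-7) = (0*2 + 4)*(-7) = (0 + 4)*(-7) = 4*(-7) = -28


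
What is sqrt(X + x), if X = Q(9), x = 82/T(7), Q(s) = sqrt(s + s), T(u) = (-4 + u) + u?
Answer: sqrt(205 + 75*sqrt(2))/5 ≈ 3.5274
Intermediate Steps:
T(u) = -4 + 2*u
Q(s) = sqrt(2)*sqrt(s) (Q(s) = sqrt(2*s) = sqrt(2)*sqrt(s))
x = 41/5 (x = 82/(-4 + 2*7) = 82/(-4 + 14) = 82/10 = 82*(1/10) = 41/5 ≈ 8.2000)
X = 3*sqrt(2) (X = sqrt(2)*sqrt(9) = sqrt(2)*3 = 3*sqrt(2) ≈ 4.2426)
sqrt(X + x) = sqrt(3*sqrt(2) + 41/5) = sqrt(41/5 + 3*sqrt(2))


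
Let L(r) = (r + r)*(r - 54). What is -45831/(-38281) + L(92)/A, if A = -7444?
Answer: 18376303/71240941 ≈ 0.25795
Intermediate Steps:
L(r) = 2*r*(-54 + r) (L(r) = (2*r)*(-54 + r) = 2*r*(-54 + r))
-45831/(-38281) + L(92)/A = -45831/(-38281) + (2*92*(-54 + 92))/(-7444) = -45831*(-1/38281) + (2*92*38)*(-1/7444) = 45831/38281 + 6992*(-1/7444) = 45831/38281 - 1748/1861 = 18376303/71240941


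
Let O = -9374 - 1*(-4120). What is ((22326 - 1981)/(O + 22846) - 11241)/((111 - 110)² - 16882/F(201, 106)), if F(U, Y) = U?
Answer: 13247998909/97817384 ≈ 135.44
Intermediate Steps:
O = -5254 (O = -9374 + 4120 = -5254)
((22326 - 1981)/(O + 22846) - 11241)/((111 - 110)² - 16882/F(201, 106)) = ((22326 - 1981)/(-5254 + 22846) - 11241)/((111 - 110)² - 16882/201) = (20345/17592 - 11241)/(1² - 16882*1/201) = (20345*(1/17592) - 11241)/(1 - 16882/201) = (20345/17592 - 11241)/(-16681/201) = -197731327/17592*(-201/16681) = 13247998909/97817384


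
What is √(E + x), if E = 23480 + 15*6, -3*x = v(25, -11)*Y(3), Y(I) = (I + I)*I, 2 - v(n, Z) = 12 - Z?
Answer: 4*√1481 ≈ 153.94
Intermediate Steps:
v(n, Z) = -10 + Z (v(n, Z) = 2 - (12 - Z) = 2 + (-12 + Z) = -10 + Z)
Y(I) = 2*I² (Y(I) = (2*I)*I = 2*I²)
x = 126 (x = -(-10 - 11)*2*3²/3 = -(-7)*2*9 = -(-7)*18 = -⅓*(-378) = 126)
E = 23570 (E = 23480 + 90 = 23570)
√(E + x) = √(23570 + 126) = √23696 = 4*√1481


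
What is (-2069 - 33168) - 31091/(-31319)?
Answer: -1103556512/31319 ≈ -35236.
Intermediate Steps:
(-2069 - 33168) - 31091/(-31319) = -35237 - 31091*(-1/31319) = -35237 + 31091/31319 = -1103556512/31319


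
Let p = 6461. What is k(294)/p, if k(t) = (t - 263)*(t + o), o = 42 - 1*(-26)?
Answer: 11222/6461 ≈ 1.7369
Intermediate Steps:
o = 68 (o = 42 + 26 = 68)
k(t) = (-263 + t)*(68 + t) (k(t) = (t - 263)*(t + 68) = (-263 + t)*(68 + t))
k(294)/p = (-17884 + 294**2 - 195*294)/6461 = (-17884 + 86436 - 57330)*(1/6461) = 11222*(1/6461) = 11222/6461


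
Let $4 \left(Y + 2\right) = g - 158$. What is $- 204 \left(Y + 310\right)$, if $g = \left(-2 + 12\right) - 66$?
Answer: $-51918$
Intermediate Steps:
$g = -56$ ($g = 10 - 66 = -56$)
$Y = - \frac{111}{2}$ ($Y = -2 + \frac{-56 - 158}{4} = -2 + \frac{1}{4} \left(-214\right) = -2 - \frac{107}{2} = - \frac{111}{2} \approx -55.5$)
$- 204 \left(Y + 310\right) = - 204 \left(- \frac{111}{2} + 310\right) = \left(-204\right) \frac{509}{2} = -51918$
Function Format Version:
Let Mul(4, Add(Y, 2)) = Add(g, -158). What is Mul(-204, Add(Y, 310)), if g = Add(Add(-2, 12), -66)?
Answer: -51918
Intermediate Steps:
g = -56 (g = Add(10, -66) = -56)
Y = Rational(-111, 2) (Y = Add(-2, Mul(Rational(1, 4), Add(-56, -158))) = Add(-2, Mul(Rational(1, 4), -214)) = Add(-2, Rational(-107, 2)) = Rational(-111, 2) ≈ -55.500)
Mul(-204, Add(Y, 310)) = Mul(-204, Add(Rational(-111, 2), 310)) = Mul(-204, Rational(509, 2)) = -51918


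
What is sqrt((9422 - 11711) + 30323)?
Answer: sqrt(28034) ≈ 167.43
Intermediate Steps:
sqrt((9422 - 11711) + 30323) = sqrt(-2289 + 30323) = sqrt(28034)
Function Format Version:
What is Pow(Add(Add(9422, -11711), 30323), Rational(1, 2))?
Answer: Pow(28034, Rational(1, 2)) ≈ 167.43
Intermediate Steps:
Pow(Add(Add(9422, -11711), 30323), Rational(1, 2)) = Pow(Add(-2289, 30323), Rational(1, 2)) = Pow(28034, Rational(1, 2))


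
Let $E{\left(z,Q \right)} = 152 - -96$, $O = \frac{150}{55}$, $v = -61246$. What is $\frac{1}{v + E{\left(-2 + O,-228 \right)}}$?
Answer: $- \frac{1}{60998} \approx -1.6394 \cdot 10^{-5}$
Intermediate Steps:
$O = \frac{30}{11}$ ($O = 150 \cdot \frac{1}{55} = \frac{30}{11} \approx 2.7273$)
$E{\left(z,Q \right)} = 248$ ($E{\left(z,Q \right)} = 152 + 96 = 248$)
$\frac{1}{v + E{\left(-2 + O,-228 \right)}} = \frac{1}{-61246 + 248} = \frac{1}{-60998} = - \frac{1}{60998}$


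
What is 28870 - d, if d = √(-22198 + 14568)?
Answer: 28870 - I*√7630 ≈ 28870.0 - 87.35*I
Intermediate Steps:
d = I*√7630 (d = √(-7630) = I*√7630 ≈ 87.35*I)
28870 - d = 28870 - I*√7630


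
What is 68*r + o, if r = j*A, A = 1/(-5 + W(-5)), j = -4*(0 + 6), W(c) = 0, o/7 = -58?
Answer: -398/5 ≈ -79.600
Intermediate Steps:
o = -406 (o = 7*(-58) = -406)
j = -24 (j = -4*6 = -24)
A = -⅕ (A = 1/(-5 + 0) = 1/(-5) = -⅕ ≈ -0.20000)
r = 24/5 (r = -24*(-⅕) = 24/5 ≈ 4.8000)
68*r + o = 68*(24/5) - 406 = 1632/5 - 406 = -398/5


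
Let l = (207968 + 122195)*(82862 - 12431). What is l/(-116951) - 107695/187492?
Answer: -4359897237793421/21927376892 ≈ -1.9883e+5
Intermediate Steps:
l = 23253710253 (l = 330163*70431 = 23253710253)
l/(-116951) - 107695/187492 = 23253710253/(-116951) - 107695/187492 = 23253710253*(-1/116951) - 107695*1/187492 = -23253710253/116951 - 107695/187492 = -4359897237793421/21927376892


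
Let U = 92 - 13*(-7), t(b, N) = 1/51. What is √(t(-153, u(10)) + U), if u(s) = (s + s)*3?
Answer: √476034/51 ≈ 13.528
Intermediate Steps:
u(s) = 6*s (u(s) = (2*s)*3 = 6*s)
t(b, N) = 1/51
U = 183 (U = 92 + 91 = 183)
√(t(-153, u(10)) + U) = √(1/51 + 183) = √(9334/51) = √476034/51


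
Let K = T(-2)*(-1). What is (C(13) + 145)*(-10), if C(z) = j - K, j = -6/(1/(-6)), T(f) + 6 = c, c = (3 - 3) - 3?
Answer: -1720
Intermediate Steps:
c = -3 (c = 0 - 3 = -3)
T(f) = -9 (T(f) = -6 - 3 = -9)
K = 9 (K = -9*(-1) = 9)
j = 36 (j = -6/(-⅙) = -6*(-6) = 36)
C(z) = 27 (C(z) = 36 - 1*9 = 36 - 9 = 27)
(C(13) + 145)*(-10) = (27 + 145)*(-10) = 172*(-10) = -1720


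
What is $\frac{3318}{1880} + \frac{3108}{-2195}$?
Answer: $\frac{143997}{412660} \approx 0.34895$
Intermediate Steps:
$\frac{3318}{1880} + \frac{3108}{-2195} = 3318 \cdot \frac{1}{1880} + 3108 \left(- \frac{1}{2195}\right) = \frac{1659}{940} - \frac{3108}{2195} = \frac{143997}{412660}$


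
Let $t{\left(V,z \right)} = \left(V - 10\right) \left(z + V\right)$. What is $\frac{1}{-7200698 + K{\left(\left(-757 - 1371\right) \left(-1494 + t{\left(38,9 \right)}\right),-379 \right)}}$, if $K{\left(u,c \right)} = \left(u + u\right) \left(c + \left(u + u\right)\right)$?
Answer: $\frac{1}{573614955654} \approx 1.7433 \cdot 10^{-12}$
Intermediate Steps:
$t{\left(V,z \right)} = \left(-10 + V\right) \left(V + z\right)$
$K{\left(u,c \right)} = 2 u \left(c + 2 u\right)$
$\frac{1}{-7200698 + K{\left(\left(-757 - 1371\right) \left(-1494 + t{\left(38,9 \right)}\right),-379 \right)}} = \frac{1}{-7200698 + 2 \left(-757 - 1371\right) \left(-1494 + \left(38^{2} - 380 - 90 + 38 \cdot 9\right)\right) \left(-379 + 2 \left(-757 - 1371\right) \left(-1494 + \left(38^{2} - 380 - 90 + 38 \cdot 9\right)\right)\right)} = \frac{1}{-7200698 + 2 \left(- 2128 \left(-1494 + \left(1444 - 380 - 90 + 342\right)\right)\right) \left(-379 + 2 \left(- 2128 \left(-1494 + \left(1444 - 380 - 90 + 342\right)\right)\right)\right)} = \frac{1}{-7200698 + 2 \left(- 2128 \left(-1494 + 1316\right)\right) \left(-379 + 2 \left(- 2128 \left(-1494 + 1316\right)\right)\right)} = \frac{1}{-7200698 + 2 \left(\left(-2128\right) \left(-178\right)\right) \left(-379 + 2 \left(\left(-2128\right) \left(-178\right)\right)\right)} = \frac{1}{-7200698 + 2 \cdot 378784 \left(-379 + 2 \cdot 378784\right)} = \frac{1}{-7200698 + 2 \cdot 378784 \left(-379 + 757568\right)} = \frac{1}{-7200698 + 2 \cdot 378784 \cdot 757189} = \frac{1}{-7200698 + 573622156352} = \frac{1}{573614955654}$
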